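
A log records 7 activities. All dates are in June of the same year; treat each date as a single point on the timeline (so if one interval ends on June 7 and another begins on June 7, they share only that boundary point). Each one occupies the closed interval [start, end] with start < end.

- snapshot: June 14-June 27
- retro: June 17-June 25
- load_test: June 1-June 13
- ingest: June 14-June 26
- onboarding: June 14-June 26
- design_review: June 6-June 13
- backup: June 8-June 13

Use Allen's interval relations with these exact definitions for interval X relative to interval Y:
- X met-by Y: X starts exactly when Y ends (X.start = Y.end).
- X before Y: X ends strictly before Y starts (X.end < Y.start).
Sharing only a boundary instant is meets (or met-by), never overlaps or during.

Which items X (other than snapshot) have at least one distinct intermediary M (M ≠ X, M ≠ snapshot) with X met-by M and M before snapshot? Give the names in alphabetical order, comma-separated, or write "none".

Target snapshot = [June 14, June 27].
Intermediaries M with M before snapshot: backup, design_review, load_test.
Via backup — items with X met-by backup: none.
Via design_review — items with X met-by design_review: none.
Via load_test — items with X met-by load_test: none.
Union: none.

none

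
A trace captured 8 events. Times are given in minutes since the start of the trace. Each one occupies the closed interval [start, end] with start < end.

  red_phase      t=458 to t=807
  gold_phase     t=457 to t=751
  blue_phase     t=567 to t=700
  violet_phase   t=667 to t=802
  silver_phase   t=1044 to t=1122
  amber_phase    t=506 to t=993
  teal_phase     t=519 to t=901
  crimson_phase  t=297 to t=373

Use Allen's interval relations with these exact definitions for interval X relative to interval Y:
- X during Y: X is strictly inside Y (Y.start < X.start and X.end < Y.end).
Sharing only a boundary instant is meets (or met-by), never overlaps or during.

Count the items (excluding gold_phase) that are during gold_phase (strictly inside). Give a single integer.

Target gold_phase = [t=457, t=751].
amber_phase [t=506, t=993] → overlapped-by → no.
blue_phase [t=567, t=700] → during → counts.
crimson_phase [t=297, t=373] → before → no.
red_phase [t=458, t=807] → overlapped-by → no.
silver_phase [t=1044, t=1122] → after → no.
teal_phase [t=519, t=901] → overlapped-by → no.
violet_phase [t=667, t=802] → overlapped-by → no.
Total: 1.

1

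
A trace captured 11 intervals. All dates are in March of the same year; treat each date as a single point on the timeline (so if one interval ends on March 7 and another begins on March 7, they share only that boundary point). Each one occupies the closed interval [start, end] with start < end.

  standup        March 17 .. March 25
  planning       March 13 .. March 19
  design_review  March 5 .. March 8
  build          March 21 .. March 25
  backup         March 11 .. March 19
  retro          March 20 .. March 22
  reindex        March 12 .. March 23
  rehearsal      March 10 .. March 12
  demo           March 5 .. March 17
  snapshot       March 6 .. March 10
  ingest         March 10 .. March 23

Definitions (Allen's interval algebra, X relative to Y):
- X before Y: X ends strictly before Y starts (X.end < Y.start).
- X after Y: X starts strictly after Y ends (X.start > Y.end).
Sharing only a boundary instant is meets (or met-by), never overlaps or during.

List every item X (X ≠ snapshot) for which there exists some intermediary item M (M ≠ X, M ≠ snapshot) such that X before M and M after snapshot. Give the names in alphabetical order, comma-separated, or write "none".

Target snapshot = [March 6, March 10].
Intermediaries M with M after snapshot: backup, build, planning, reindex, retro, standup.
Via backup — items with X before backup: design_review.
Via build — items with X before build: backup, demo, design_review, planning, rehearsal.
Via planning — items with X before planning: design_review, rehearsal.
Via reindex — items with X before reindex: design_review.
Via retro — items with X before retro: backup, demo, design_review, planning, rehearsal.
Via standup — items with X before standup: design_review, rehearsal.
Union: backup, demo, design_review, planning, rehearsal.

backup, demo, design_review, planning, rehearsal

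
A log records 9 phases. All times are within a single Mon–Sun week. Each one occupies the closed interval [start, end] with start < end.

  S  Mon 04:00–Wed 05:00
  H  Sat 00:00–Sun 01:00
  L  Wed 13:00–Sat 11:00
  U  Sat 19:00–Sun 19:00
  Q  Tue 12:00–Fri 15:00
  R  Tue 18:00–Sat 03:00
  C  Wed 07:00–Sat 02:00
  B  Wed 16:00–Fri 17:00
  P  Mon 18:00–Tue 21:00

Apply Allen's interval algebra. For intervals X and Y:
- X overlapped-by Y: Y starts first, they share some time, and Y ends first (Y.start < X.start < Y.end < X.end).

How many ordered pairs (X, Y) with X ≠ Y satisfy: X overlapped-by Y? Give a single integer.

Checking all 72 ordered pairs for relation 'overlapped-by'; matching pairs in alphabetical order:
(B, Q): B overlapped-by Q ✓
(C, Q): C overlapped-by Q ✓
(H, C): H overlapped-by C ✓
(H, L): H overlapped-by L ✓
(H, R): H overlapped-by R ✓
(L, C): L overlapped-by C ✓
(L, Q): L overlapped-by Q ✓
(L, R): L overlapped-by R ✓
(Q, P): Q overlapped-by P ✓
(Q, S): Q overlapped-by S ✓
(R, P): R overlapped-by P ✓
(R, Q): R overlapped-by Q ✓
(R, S): R overlapped-by S ✓
(U, H): U overlapped-by H ✓
Count: 14.

14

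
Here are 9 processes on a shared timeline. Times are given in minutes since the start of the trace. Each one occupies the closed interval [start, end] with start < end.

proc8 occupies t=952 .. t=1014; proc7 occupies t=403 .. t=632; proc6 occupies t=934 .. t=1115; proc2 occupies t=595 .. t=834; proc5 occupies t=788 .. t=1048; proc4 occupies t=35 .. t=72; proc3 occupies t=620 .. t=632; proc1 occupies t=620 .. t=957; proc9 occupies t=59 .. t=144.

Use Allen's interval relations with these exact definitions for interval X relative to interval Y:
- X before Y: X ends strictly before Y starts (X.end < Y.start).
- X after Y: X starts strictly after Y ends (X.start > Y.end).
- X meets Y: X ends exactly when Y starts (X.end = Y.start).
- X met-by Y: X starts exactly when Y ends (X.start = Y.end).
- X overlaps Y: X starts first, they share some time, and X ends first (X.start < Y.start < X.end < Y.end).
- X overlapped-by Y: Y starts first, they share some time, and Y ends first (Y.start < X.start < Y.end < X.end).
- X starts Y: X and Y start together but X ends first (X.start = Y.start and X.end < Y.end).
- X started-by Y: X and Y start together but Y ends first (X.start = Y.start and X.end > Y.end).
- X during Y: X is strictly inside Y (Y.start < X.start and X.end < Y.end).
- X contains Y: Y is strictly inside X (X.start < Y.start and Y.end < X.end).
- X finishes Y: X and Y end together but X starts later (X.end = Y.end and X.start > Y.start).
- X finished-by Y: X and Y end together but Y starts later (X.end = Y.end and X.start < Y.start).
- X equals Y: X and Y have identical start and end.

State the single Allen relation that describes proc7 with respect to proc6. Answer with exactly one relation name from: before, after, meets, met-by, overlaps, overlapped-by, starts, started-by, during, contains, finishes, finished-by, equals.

proc7 = [t=403, t=632]; proc6 = [t=934, t=1115].
Compare endpoints: proc7.start < proc6.start, proc7.start < proc6.end, proc7.end < proc6.start, proc7.end < proc6.end.
That pattern is 'before'.

before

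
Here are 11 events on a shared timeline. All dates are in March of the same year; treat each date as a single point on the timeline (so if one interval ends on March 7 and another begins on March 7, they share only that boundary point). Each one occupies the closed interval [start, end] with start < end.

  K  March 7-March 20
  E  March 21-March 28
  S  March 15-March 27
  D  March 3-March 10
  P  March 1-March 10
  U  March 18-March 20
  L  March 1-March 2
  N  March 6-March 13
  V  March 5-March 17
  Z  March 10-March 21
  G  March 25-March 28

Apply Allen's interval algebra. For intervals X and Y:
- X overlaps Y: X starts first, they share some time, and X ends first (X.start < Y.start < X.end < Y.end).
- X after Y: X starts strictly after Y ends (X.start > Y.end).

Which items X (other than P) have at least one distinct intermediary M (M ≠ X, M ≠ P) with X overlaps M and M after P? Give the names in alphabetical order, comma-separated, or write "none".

Target P = [March 1, March 10].
Intermediaries M with M after P: E, G, S, U.
Via E — items with X overlaps E: S.
Via G — items with X overlaps G: S.
Via S — items with X overlaps S: K, V, Z.
Via U — items with X overlaps U: none.
Union: K, S, V, Z.

K, S, V, Z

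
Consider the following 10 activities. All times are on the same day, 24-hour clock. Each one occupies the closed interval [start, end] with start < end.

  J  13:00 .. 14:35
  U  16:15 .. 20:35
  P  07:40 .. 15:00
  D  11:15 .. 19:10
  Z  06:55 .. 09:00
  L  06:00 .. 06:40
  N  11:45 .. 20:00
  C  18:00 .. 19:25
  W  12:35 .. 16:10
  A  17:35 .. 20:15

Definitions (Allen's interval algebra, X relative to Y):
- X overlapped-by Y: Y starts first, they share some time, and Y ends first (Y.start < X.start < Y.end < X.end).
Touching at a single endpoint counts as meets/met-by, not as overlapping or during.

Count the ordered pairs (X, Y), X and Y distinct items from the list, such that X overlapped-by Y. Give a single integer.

Checking all 90 ordered pairs for relation 'overlapped-by'; matching pairs in alphabetical order:
(A, D): A overlapped-by D ✓
(A, N): A overlapped-by N ✓
(C, D): C overlapped-by D ✓
(D, P): D overlapped-by P ✓
(N, D): N overlapped-by D ✓
(N, P): N overlapped-by P ✓
(P, Z): P overlapped-by Z ✓
(U, D): U overlapped-by D ✓
(U, N): U overlapped-by N ✓
(W, P): W overlapped-by P ✓
Count: 10.

10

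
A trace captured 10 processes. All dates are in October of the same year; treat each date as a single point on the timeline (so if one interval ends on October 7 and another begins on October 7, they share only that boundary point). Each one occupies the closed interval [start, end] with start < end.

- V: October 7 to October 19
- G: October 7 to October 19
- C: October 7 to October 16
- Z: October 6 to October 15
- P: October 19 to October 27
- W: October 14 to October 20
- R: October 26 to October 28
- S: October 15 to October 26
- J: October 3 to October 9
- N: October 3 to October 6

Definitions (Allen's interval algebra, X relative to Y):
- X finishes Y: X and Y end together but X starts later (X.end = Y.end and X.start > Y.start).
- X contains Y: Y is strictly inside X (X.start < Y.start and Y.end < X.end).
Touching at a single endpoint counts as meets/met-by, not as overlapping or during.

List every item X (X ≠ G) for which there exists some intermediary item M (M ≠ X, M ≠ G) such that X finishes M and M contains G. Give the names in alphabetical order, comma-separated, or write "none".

none

Target G = [October 7, October 19].
Intermediaries M with M contains G: none.
Union: none.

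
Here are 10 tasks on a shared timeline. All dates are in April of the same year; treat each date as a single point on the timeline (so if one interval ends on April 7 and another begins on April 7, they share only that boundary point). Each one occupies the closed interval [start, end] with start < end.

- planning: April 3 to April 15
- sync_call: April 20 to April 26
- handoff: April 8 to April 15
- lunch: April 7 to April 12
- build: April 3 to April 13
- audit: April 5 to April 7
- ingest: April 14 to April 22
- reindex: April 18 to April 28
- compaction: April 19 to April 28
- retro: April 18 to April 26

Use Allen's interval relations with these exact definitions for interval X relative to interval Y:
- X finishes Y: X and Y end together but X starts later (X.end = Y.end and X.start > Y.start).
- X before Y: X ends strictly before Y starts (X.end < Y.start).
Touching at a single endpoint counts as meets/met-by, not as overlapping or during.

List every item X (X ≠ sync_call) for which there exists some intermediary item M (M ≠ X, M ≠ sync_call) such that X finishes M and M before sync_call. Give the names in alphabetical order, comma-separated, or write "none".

handoff

Target sync_call = [April 20, April 26].
Intermediaries M with M before sync_call: audit, build, handoff, lunch, planning.
Via audit — items with X finishes audit: none.
Via build — items with X finishes build: none.
Via handoff — items with X finishes handoff: none.
Via lunch — items with X finishes lunch: none.
Via planning — items with X finishes planning: handoff.
Union: handoff.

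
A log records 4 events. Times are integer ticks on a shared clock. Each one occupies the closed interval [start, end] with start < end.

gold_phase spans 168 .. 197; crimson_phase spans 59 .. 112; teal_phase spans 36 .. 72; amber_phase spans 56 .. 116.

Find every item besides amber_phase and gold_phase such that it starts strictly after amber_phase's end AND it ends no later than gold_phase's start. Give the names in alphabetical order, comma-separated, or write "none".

Conditions: its start is strictly after amber_phase's end (X.start > 116) AND its end is no later than gold_phase's start (X.end <= 168).
crimson_phase: start 59 > 116? ✗; end 112 <= 168? ✓ → no.
teal_phase: start 36 > 116? ✗; end 72 <= 168? ✓ → no.
Result: none.

none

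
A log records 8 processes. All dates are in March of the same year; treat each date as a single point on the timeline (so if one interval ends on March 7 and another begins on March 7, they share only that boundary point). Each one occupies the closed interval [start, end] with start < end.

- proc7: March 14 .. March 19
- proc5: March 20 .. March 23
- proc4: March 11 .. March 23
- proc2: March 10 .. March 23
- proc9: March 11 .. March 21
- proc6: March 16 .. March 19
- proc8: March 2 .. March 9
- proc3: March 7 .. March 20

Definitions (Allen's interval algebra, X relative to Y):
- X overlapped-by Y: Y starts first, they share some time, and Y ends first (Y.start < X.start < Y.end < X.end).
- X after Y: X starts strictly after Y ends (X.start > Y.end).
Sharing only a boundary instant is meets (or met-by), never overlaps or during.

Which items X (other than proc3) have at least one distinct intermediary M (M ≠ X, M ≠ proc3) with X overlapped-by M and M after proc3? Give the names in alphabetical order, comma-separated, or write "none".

none

Target proc3 = [March 7, March 20].
Intermediaries M with M after proc3: none.
Union: none.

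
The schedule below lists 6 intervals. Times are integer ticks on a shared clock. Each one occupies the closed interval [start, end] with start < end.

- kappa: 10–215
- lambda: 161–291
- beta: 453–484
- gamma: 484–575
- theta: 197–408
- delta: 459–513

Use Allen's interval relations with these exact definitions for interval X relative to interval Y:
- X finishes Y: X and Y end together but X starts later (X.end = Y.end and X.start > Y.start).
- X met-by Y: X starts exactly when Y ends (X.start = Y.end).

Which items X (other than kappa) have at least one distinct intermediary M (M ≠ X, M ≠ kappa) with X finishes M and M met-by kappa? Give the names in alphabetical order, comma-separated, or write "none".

Target kappa = [10, 215].
Intermediaries M with M met-by kappa: none.
Union: none.

none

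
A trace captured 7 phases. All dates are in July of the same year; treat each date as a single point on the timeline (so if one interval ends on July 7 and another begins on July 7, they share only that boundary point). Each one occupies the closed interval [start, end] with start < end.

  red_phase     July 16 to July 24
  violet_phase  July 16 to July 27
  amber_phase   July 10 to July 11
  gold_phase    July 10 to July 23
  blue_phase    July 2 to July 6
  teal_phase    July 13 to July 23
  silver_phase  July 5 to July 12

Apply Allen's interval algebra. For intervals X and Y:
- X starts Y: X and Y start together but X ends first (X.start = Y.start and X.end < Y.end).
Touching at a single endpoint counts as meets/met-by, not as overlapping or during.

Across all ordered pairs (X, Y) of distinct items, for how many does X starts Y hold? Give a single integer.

2

Checking all 42 ordered pairs for relation 'starts'; matching pairs in alphabetical order:
(amber_phase, gold_phase): amber_phase starts gold_phase ✓
(red_phase, violet_phase): red_phase starts violet_phase ✓
Count: 2.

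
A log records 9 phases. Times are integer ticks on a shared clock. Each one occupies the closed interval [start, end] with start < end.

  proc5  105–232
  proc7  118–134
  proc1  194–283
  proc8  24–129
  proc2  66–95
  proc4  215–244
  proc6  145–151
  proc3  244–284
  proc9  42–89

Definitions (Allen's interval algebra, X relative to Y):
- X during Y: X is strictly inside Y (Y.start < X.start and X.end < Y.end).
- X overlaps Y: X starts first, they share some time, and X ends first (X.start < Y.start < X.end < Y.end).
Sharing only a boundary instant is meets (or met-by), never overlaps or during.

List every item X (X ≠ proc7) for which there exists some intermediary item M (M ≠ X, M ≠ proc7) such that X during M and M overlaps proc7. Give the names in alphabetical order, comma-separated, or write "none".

Target proc7 = [118, 134].
Intermediaries M with M overlaps proc7: proc8.
Via proc8 — items with X during proc8: proc2, proc9.
Union: proc2, proc9.

proc2, proc9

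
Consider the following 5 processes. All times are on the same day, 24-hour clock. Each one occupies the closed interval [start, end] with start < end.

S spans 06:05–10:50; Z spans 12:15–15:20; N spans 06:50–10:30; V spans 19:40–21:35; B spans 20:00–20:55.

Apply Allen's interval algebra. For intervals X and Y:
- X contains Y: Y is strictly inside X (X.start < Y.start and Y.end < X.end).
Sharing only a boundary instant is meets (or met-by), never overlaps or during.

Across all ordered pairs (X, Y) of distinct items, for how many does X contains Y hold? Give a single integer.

Checking all 20 ordered pairs for relation 'contains'; matching pairs in alphabetical order:
(S, N): S contains N ✓
(V, B): V contains B ✓
Count: 2.

2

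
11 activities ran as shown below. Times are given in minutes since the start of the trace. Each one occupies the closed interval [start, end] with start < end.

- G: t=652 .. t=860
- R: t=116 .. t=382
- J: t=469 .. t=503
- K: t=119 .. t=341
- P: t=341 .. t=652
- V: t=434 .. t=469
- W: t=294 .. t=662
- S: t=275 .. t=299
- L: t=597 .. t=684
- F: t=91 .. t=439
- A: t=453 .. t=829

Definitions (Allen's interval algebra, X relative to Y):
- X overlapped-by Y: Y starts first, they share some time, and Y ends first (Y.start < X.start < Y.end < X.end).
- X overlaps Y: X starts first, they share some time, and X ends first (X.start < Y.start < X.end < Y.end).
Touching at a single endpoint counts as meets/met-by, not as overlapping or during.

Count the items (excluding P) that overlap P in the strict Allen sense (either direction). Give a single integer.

4

Target P = [t=341, t=652].
A [t=453, t=829] → overlapped-by → counts.
F [t=91, t=439] → overlaps → counts.
G [t=652, t=860] → met-by → no.
J [t=469, t=503] → during → no.
K [t=119, t=341] → meets → no.
L [t=597, t=684] → overlapped-by → counts.
R [t=116, t=382] → overlaps → counts.
S [t=275, t=299] → before → no.
V [t=434, t=469] → during → no.
W [t=294, t=662] → contains → no.
Total: 4.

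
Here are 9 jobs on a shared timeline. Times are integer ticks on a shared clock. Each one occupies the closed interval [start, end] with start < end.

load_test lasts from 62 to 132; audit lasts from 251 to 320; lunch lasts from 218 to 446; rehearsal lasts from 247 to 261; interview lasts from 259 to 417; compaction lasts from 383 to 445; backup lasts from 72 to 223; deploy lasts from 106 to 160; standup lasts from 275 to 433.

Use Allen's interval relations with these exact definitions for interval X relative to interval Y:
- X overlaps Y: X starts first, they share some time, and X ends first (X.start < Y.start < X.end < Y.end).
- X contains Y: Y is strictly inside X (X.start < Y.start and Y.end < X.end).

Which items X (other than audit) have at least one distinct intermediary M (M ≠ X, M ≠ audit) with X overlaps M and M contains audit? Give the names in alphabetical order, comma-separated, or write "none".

backup

Target audit = [251, 320].
Intermediaries M with M contains audit: lunch.
Via lunch — items with X overlaps lunch: backup.
Union: backup.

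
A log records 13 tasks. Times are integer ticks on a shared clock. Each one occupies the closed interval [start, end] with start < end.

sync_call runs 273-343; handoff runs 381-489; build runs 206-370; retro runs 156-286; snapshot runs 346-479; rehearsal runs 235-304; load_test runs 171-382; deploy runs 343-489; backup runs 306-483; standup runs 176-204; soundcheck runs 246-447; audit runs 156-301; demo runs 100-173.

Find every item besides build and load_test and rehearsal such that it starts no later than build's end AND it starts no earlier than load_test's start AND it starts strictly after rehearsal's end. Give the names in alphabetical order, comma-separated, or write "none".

Conditions: its start is no later than build's end (X.start <= 370) AND its start is no earlier than load_test's start (X.start >= 171) AND its start is strictly after rehearsal's end (X.start > 304).
audit: start 156 <= 370? ✓; start 156 >= 171? ✗; start 156 > 304? ✗ → no.
backup: start 306 <= 370? ✓; start 306 >= 171? ✓; start 306 > 304? ✓ → yes.
demo: start 100 <= 370? ✓; start 100 >= 171? ✗; start 100 > 304? ✗ → no.
deploy: start 343 <= 370? ✓; start 343 >= 171? ✓; start 343 > 304? ✓ → yes.
handoff: start 381 <= 370? ✗; start 381 >= 171? ✓; start 381 > 304? ✓ → no.
retro: start 156 <= 370? ✓; start 156 >= 171? ✗; start 156 > 304? ✗ → no.
snapshot: start 346 <= 370? ✓; start 346 >= 171? ✓; start 346 > 304? ✓ → yes.
soundcheck: start 246 <= 370? ✓; start 246 >= 171? ✓; start 246 > 304? ✗ → no.
standup: start 176 <= 370? ✓; start 176 >= 171? ✓; start 176 > 304? ✗ → no.
sync_call: start 273 <= 370? ✓; start 273 >= 171? ✓; start 273 > 304? ✗ → no.
Result: backup, deploy, snapshot.

backup, deploy, snapshot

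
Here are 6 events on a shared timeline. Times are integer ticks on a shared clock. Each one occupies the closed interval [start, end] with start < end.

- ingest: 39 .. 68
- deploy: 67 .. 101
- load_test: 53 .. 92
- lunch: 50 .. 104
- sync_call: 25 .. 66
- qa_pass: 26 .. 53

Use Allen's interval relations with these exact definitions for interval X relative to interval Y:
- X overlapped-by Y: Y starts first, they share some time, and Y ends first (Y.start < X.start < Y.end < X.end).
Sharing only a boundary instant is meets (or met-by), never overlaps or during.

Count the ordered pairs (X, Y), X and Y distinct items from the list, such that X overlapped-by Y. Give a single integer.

9

Checking all 30 ordered pairs for relation 'overlapped-by'; matching pairs in alphabetical order:
(deploy, ingest): deploy overlapped-by ingest ✓
(deploy, load_test): deploy overlapped-by load_test ✓
(ingest, qa_pass): ingest overlapped-by qa_pass ✓
(ingest, sync_call): ingest overlapped-by sync_call ✓
(load_test, ingest): load_test overlapped-by ingest ✓
(load_test, sync_call): load_test overlapped-by sync_call ✓
(lunch, ingest): lunch overlapped-by ingest ✓
(lunch, qa_pass): lunch overlapped-by qa_pass ✓
(lunch, sync_call): lunch overlapped-by sync_call ✓
Count: 9.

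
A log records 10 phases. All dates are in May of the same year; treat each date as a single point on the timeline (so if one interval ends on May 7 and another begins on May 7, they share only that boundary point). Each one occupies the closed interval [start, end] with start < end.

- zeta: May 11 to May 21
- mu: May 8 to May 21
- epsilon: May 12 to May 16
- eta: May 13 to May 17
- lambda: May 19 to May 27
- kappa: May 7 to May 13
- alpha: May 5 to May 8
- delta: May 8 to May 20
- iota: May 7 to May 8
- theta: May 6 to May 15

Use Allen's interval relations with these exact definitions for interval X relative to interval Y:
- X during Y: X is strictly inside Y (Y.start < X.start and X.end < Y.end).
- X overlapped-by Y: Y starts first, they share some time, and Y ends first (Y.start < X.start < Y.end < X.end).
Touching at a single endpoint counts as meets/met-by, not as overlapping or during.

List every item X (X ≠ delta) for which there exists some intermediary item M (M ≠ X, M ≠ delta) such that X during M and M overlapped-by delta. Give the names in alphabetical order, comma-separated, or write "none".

Target delta = [May 8, May 20].
Intermediaries M with M overlapped-by delta: lambda, zeta.
Via lambda — items with X during lambda: none.
Via zeta — items with X during zeta: epsilon, eta.
Union: epsilon, eta.

epsilon, eta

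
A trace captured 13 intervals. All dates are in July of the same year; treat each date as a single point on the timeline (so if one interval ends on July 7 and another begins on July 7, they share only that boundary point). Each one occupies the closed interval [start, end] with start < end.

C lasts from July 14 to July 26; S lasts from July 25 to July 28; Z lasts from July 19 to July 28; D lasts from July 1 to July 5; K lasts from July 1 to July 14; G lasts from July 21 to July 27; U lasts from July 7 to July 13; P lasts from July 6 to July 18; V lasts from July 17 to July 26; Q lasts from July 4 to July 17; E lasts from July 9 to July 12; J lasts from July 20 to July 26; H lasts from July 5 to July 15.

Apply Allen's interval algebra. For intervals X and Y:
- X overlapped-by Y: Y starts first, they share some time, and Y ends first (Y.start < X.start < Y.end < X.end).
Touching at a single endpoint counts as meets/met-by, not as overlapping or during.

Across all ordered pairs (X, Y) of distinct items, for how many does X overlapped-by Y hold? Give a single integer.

Checking all 156 ordered pairs for relation 'overlapped-by'; matching pairs in alphabetical order:
(C, H): C overlapped-by H ✓
(C, P): C overlapped-by P ✓
(C, Q): C overlapped-by Q ✓
(G, C): G overlapped-by C ✓
(G, J): G overlapped-by J ✓
(G, V): G overlapped-by V ✓
(H, K): H overlapped-by K ✓
(P, H): P overlapped-by H ✓
(P, K): P overlapped-by K ✓
(P, Q): P overlapped-by Q ✓
(Q, D): Q overlapped-by D ✓
(Q, K): Q overlapped-by K ✓
(S, C): S overlapped-by C ✓
(S, G): S overlapped-by G ✓
(S, J): S overlapped-by J ✓
(S, V): S overlapped-by V ✓
(V, P): V overlapped-by P ✓
(Z, C): Z overlapped-by C ✓
(Z, V): Z overlapped-by V ✓
Count: 19.

19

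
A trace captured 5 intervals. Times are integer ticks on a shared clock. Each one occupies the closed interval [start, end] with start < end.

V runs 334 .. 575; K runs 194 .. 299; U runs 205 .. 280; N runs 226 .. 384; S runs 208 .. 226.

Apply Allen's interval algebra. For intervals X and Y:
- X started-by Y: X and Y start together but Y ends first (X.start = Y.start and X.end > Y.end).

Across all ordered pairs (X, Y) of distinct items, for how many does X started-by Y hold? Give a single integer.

0

Checking all 20 ordered pairs for relation 'started-by'; matching pairs in alphabetical order:
No pair satisfies it.
Count: 0.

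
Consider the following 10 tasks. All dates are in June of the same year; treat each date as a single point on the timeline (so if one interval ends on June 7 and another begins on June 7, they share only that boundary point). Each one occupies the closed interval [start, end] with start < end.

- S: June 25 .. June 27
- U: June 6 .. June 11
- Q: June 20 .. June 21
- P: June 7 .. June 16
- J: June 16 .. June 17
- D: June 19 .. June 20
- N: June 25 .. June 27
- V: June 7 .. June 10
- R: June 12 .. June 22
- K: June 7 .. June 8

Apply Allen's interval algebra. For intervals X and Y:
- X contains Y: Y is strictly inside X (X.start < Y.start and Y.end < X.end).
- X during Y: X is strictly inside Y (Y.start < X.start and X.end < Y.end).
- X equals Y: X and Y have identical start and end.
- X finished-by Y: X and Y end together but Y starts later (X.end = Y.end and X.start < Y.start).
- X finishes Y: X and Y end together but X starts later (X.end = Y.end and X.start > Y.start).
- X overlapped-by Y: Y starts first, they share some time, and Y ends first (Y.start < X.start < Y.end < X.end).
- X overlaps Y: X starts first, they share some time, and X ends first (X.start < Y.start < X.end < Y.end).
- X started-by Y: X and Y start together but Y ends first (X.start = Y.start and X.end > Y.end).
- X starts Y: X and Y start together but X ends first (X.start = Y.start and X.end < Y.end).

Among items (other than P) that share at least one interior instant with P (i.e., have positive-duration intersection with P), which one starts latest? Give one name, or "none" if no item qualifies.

R

Target P = [June 7, June 16].
D [June 19, June 20] → after → excluded.
J [June 16, June 17] → met-by → excluded.
K [June 7, June 8] → starts → candidate.
N [June 25, June 27] → after → excluded.
Q [June 20, June 21] → after → excluded.
R [June 12, June 22] → overlapped-by → candidate.
S [June 25, June 27] → after → excluded.
U [June 6, June 11] → overlaps → candidate.
V [June 7, June 10] → starts → candidate.
Among candidates, latest start is June 12 → R.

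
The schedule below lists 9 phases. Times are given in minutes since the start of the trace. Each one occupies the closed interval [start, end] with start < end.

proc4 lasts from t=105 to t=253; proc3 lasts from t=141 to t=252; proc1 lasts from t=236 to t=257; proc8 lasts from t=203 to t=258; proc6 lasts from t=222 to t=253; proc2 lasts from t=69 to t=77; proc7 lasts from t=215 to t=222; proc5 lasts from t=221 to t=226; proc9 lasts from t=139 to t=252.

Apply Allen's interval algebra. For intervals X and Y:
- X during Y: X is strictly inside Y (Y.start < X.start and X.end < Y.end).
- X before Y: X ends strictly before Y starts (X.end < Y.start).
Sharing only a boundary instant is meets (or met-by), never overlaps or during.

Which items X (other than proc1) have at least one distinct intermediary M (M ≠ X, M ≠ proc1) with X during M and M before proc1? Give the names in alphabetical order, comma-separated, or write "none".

Target proc1 = [t=236, t=257].
Intermediaries M with M before proc1: proc2, proc5, proc7.
Via proc2 — items with X during proc2: none.
Via proc5 — items with X during proc5: none.
Via proc7 — items with X during proc7: none.
Union: none.

none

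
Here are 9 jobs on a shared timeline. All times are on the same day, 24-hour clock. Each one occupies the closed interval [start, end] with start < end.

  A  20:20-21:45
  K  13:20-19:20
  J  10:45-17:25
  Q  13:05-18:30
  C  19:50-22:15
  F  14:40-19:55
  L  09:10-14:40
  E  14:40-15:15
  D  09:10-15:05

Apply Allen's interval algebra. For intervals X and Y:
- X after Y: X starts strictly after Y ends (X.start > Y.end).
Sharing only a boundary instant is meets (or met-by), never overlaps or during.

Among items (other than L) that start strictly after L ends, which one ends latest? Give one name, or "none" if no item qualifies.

Target L = [09:10, 14:40].
A [20:20, 21:45] → after → candidate.
C [19:50, 22:15] → after → candidate.
D [09:10, 15:05] → started-by → excluded.
E [14:40, 15:15] → met-by → excluded.
F [14:40, 19:55] → met-by → excluded.
J [10:45, 17:25] → overlapped-by → excluded.
K [13:20, 19:20] → overlapped-by → excluded.
Q [13:05, 18:30] → overlapped-by → excluded.
Among candidates, latest end is 22:15 → C.

C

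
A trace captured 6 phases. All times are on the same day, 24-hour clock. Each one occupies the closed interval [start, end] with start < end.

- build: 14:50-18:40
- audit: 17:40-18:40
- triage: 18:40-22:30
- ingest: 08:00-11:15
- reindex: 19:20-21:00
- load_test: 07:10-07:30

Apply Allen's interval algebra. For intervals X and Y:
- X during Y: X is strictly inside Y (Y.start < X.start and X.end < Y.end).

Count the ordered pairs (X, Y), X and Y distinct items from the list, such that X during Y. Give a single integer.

1

Checking all 30 ordered pairs for relation 'during'; matching pairs in alphabetical order:
(reindex, triage): reindex during triage ✓
Count: 1.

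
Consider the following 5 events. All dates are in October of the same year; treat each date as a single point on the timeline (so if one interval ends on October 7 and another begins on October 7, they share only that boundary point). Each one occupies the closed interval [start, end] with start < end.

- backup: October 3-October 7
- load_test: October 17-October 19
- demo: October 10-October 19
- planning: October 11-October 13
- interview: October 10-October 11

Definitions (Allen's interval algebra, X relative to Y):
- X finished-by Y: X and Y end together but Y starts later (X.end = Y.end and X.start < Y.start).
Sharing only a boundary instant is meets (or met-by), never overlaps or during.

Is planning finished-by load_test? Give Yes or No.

No

planning = [October 11, October 13], load_test = [October 17, October 19].
Actual relation of planning to load_test: before.
Asked whether 'finished-by' holds → No.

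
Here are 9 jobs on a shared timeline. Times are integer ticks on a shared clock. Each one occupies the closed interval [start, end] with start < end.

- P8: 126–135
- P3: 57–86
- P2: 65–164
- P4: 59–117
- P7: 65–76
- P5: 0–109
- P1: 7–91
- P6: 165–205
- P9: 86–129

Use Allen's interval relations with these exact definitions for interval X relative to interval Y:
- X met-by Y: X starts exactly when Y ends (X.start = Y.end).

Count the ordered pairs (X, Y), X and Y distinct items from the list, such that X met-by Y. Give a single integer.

1

Checking all 72 ordered pairs for relation 'met-by'; matching pairs in alphabetical order:
(P9, P3): P9 met-by P3 ✓
Count: 1.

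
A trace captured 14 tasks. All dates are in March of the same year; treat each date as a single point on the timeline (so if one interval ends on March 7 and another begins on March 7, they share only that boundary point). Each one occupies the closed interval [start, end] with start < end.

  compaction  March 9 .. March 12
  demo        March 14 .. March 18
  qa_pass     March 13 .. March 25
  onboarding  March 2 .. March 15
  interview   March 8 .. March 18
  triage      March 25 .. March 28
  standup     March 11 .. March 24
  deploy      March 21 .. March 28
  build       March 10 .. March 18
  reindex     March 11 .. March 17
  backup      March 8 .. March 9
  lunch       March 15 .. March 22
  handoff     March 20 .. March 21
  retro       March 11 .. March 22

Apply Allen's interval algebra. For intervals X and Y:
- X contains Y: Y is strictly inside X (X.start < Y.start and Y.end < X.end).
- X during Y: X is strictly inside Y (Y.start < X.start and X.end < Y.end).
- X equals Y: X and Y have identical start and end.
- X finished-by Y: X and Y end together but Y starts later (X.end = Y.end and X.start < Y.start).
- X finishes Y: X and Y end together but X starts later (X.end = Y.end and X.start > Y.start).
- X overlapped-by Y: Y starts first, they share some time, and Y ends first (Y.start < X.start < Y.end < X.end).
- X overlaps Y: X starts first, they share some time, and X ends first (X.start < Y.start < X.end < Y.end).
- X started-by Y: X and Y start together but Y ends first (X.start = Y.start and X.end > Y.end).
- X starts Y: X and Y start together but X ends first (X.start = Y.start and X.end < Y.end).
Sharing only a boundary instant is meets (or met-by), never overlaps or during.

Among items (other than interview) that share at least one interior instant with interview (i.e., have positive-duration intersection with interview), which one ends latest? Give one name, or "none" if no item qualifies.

Target interview = [March 8, March 18].
backup [March 8, March 9] → starts → candidate.
build [March 10, March 18] → finishes → candidate.
compaction [March 9, March 12] → during → candidate.
demo [March 14, March 18] → finishes → candidate.
deploy [March 21, March 28] → after → excluded.
handoff [March 20, March 21] → after → excluded.
lunch [March 15, March 22] → overlapped-by → candidate.
onboarding [March 2, March 15] → overlaps → candidate.
qa_pass [March 13, March 25] → overlapped-by → candidate.
reindex [March 11, March 17] → during → candidate.
retro [March 11, March 22] → overlapped-by → candidate.
standup [March 11, March 24] → overlapped-by → candidate.
triage [March 25, March 28] → after → excluded.
Among candidates, latest end is March 25 → qa_pass.

qa_pass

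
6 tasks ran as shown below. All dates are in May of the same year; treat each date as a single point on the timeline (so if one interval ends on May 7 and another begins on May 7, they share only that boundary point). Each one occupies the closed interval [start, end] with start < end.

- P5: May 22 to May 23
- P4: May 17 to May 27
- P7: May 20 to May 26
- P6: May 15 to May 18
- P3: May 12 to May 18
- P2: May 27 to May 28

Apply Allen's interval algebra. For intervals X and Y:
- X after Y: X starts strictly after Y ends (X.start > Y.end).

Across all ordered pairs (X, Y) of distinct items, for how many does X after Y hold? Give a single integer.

8

Checking all 30 ordered pairs for relation 'after'; matching pairs in alphabetical order:
(P2, P3): P2 after P3 ✓
(P2, P5): P2 after P5 ✓
(P2, P6): P2 after P6 ✓
(P2, P7): P2 after P7 ✓
(P5, P3): P5 after P3 ✓
(P5, P6): P5 after P6 ✓
(P7, P3): P7 after P3 ✓
(P7, P6): P7 after P6 ✓
Count: 8.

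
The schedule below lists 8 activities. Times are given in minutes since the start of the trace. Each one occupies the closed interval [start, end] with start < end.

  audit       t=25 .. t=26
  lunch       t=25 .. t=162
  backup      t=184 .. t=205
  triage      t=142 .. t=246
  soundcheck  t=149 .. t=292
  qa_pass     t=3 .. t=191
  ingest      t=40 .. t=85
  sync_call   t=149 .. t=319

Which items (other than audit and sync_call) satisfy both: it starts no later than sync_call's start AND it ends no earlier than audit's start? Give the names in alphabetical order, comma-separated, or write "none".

ingest, lunch, qa_pass, soundcheck, triage

Conditions: its start is no later than sync_call's start (X.start <= t=149) AND its end is no earlier than audit's start (X.end >= t=25).
backup: start t=184 <= t=149? ✗; end t=205 >= t=25? ✓ → no.
ingest: start t=40 <= t=149? ✓; end t=85 >= t=25? ✓ → yes.
lunch: start t=25 <= t=149? ✓; end t=162 >= t=25? ✓ → yes.
qa_pass: start t=3 <= t=149? ✓; end t=191 >= t=25? ✓ → yes.
soundcheck: start t=149 <= t=149? ✓; end t=292 >= t=25? ✓ → yes.
triage: start t=142 <= t=149? ✓; end t=246 >= t=25? ✓ → yes.
Result: ingest, lunch, qa_pass, soundcheck, triage.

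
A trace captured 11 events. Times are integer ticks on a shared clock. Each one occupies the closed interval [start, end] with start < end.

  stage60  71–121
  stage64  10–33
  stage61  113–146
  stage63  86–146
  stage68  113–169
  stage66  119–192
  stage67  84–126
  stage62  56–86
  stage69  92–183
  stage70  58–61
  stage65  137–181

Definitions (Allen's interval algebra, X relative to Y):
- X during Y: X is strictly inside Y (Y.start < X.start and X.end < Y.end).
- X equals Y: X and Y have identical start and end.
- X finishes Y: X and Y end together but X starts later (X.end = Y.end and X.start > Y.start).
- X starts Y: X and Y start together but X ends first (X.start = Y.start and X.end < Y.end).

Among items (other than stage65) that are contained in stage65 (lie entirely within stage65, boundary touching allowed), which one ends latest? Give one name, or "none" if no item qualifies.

none

Target stage65 = [137, 181].
stage60 [71, 121] → before → excluded.
stage61 [113, 146] → overlaps → excluded.
stage62 [56, 86] → before → excluded.
stage63 [86, 146] → overlaps → excluded.
stage64 [10, 33] → before → excluded.
stage66 [119, 192] → contains → excluded.
stage67 [84, 126] → before → excluded.
stage68 [113, 169] → overlaps → excluded.
stage69 [92, 183] → contains → excluded.
stage70 [58, 61] → before → excluded.
No candidates → none.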